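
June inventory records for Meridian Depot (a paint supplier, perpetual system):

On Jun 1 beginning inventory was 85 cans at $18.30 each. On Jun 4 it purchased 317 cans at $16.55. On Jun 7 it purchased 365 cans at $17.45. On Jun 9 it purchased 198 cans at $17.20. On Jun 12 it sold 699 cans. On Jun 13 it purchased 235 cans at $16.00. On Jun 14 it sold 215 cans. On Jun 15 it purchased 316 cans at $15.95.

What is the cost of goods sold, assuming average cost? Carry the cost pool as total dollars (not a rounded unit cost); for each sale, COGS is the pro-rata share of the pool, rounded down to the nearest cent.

After Jun 1: 85 on hand, pool $1,555.50 (≈ $18.3000 each)
After Jun 4: 402 on hand, pool $6,801.85 (≈ $16.9200 each)
After Jun 7: 767 on hand, pool $13,171.10 (≈ $17.1722 each)
After Jun 9: 965 on hand, pool $16,576.70 (≈ $17.1779 each)
Jun 12, sell 699: 699/965 × $16,576.70 → $12,007.37
After Jun 13: 501 on hand, pool $8,329.33 (≈ $16.6254 each)
Jun 14, sell 215: 215/501 × $8,329.33 → $3,574.46
After Jun 15: 602 on hand, pool $9,795.07 (≈ $16.2709 each)
Total COGS = $12,007.37 + $3,574.46 = $15,581.83
Ending inventory (cost pool remaining) = $9,795.07

COGS = $15,581.83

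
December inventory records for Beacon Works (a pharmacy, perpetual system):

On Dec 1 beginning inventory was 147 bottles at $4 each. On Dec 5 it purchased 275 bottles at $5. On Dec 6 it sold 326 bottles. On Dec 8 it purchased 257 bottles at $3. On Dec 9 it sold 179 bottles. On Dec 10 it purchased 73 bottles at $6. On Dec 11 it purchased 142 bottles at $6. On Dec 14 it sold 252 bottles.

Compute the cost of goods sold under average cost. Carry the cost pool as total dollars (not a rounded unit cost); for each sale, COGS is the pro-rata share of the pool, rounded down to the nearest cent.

COGS = $3,358.31

After Dec 1: 147 on hand, pool $588.00 (≈ $4.0000 each)
After Dec 5: 422 on hand, pool $1,963.00 (≈ $4.6517 each)
Dec 6, sell 326: 326/422 × $1,963.00 → $1,516.44
After Dec 8: 353 on hand, pool $1,217.56 (≈ $3.4492 each)
Dec 9, sell 179: 179/353 × $1,217.56 → $617.40
After Dec 10: 247 on hand, pool $1,038.16 (≈ $4.2031 each)
After Dec 11: 389 on hand, pool $1,890.16 (≈ $4.8590 each)
Dec 14, sell 252: 252/389 × $1,890.16 → $1,224.47
Total COGS = $1,516.44 + $617.40 + $1,224.47 = $3,358.31
Ending inventory (cost pool remaining) = $665.69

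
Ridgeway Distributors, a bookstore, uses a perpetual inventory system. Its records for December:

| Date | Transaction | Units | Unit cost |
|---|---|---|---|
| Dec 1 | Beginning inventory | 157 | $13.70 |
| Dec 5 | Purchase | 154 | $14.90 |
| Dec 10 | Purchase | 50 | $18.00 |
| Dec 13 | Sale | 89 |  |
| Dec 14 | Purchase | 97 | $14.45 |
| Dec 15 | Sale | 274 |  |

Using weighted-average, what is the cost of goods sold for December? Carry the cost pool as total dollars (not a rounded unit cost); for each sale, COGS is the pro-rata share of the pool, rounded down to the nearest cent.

COGS = $5,349.36

After Dec 1: 157 on hand, pool $2,150.90 (≈ $13.7000 each)
After Dec 5: 311 on hand, pool $4,445.50 (≈ $14.2942 each)
After Dec 10: 361 on hand, pool $5,345.50 (≈ $14.8075 each)
Dec 13, sell 89: 89/361 × $5,345.50 → $1,317.86
After Dec 14: 369 on hand, pool $5,429.29 (≈ $14.7135 each)
Dec 15, sell 274: 274/369 × $5,429.29 → $4,031.50
Total COGS = $1,317.86 + $4,031.50 = $5,349.36
Ending inventory (cost pool remaining) = $1,397.79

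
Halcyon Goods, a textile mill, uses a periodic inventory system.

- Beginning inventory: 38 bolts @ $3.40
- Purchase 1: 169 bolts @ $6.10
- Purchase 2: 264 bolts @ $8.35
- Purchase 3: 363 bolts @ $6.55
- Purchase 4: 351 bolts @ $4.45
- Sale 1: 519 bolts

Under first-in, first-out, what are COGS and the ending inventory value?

COGS = $3,678.90; ending inventory = $3,625.20

Sale 1 (519) [FIFO — oldest first]: 38 @ $3.40 + 169 @ $6.10 + 264 @ $8.35 + 48 @ $6.55 = $3,678.90
Ending inventory: 315 @ $6.55 + 351 @ $4.45 = $3,625.20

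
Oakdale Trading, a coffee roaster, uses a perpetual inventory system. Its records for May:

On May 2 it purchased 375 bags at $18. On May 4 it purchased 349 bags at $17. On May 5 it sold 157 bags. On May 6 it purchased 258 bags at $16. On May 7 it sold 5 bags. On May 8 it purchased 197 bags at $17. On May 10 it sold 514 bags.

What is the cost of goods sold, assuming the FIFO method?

May 5, 157 sold [FIFO — oldest first]: 157 @ $18 = $2,826
May 7, 5 sold [FIFO — oldest first]: 5 @ $18 = $90
May 10, 514 sold [FIFO — oldest first]: 213 @ $18 + 301 @ $17 = $8,951
Total COGS = $2,826 + $90 + $8,951 = $11,867
Ending inventory: 48 @ $17 + 258 @ $16 + 197 @ $17 = $8,293

COGS = $11,867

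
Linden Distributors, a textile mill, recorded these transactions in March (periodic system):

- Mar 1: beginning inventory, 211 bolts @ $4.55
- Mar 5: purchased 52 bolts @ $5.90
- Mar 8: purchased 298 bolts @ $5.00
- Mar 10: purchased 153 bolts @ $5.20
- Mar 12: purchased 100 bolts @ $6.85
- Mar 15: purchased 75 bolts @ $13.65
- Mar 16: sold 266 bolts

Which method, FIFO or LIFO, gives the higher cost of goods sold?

FIFO COGS: 211 @ $4.55 + 52 @ $5.90 + 3 @ $5.00 = $1,281.85
LIFO COGS: 75 @ $13.65 + 100 @ $6.85 + 91 @ $5.20 = $2,181.95

LIFO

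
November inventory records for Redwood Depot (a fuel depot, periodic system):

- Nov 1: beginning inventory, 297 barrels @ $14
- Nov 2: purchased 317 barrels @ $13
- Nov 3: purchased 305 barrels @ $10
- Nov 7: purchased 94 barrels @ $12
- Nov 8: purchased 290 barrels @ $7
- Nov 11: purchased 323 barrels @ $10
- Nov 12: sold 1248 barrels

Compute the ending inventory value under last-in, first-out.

Ending inventory = $5,211

Nov 12, 1248 sold [LIFO — newest first]: 323 @ $10 + 290 @ $7 + 94 @ $12 + 305 @ $10 + 236 @ $13 = $12,506
Ending inventory: 297 @ $14 + 81 @ $13 = $5,211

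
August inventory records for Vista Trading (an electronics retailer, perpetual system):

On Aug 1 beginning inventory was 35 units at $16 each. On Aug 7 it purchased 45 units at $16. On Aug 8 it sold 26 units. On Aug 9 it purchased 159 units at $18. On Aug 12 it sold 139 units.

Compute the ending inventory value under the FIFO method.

Aug 8, 26 sold [FIFO — oldest first]: 26 @ $16 = $416
Aug 12, 139 sold [FIFO — oldest first]: 9 @ $16 + 45 @ $16 + 85 @ $18 = $2,394
Total COGS = $416 + $2,394 = $2,810
Ending inventory: 74 @ $18 = $1,332

Ending inventory = $1,332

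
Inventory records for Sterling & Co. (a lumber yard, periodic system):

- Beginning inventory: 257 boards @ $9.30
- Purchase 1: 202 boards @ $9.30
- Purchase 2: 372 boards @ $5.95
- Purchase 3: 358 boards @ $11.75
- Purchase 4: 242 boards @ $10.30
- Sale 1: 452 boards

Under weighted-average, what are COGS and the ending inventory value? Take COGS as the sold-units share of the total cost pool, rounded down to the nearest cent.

Sale 1, sell 452: 452/1431 × $13,181.20 → $4,163.45
Ending inventory (cost pool remaining) = $9,017.75
Check: goods available $13,181.20 = COGS $4,163.45 + ending $9,017.75

COGS = $4,163.45; ending inventory = $9,017.75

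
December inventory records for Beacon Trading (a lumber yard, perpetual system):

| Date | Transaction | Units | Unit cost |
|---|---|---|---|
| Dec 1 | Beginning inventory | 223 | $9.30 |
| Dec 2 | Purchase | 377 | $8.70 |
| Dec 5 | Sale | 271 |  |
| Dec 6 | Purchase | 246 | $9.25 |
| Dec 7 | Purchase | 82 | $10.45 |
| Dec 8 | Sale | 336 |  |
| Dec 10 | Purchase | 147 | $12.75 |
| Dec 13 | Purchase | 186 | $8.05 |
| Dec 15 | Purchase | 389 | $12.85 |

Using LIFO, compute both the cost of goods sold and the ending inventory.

Dec 5, 271 sold [LIFO — newest first]: 271 @ $8.70 = $2,357.70
Dec 8, 336 sold [LIFO — newest first]: 82 @ $10.45 + 246 @ $9.25 + 8 @ $8.70 = $3,202.00
Total COGS = $2,357.70 + $3,202.00 = $5,559.70
Ending inventory: 223 @ $9.30 + 98 @ $8.70 + 147 @ $12.75 + 186 @ $8.05 + 389 @ $12.85 = $11,296.70

COGS = $5,559.70; ending inventory = $11,296.70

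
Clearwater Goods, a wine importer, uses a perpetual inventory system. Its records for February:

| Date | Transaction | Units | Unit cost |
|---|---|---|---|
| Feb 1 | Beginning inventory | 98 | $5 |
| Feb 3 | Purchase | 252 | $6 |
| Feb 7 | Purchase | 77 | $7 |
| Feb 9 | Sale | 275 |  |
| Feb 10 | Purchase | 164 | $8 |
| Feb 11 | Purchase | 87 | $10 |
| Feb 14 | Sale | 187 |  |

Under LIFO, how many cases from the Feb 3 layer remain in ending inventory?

54

Feb 9, 275 sold [LIFO — newest first]: 77 @ $7 + 198 @ $6 = $1,727
Feb 14, 187 sold [LIFO — newest first]: 87 @ $10 + 100 @ $8 = $1,670
Total COGS = $1,727 + $1,670 = $3,397
Ending inventory: 98 @ $5 + 54 @ $6 + 64 @ $8 = $1,326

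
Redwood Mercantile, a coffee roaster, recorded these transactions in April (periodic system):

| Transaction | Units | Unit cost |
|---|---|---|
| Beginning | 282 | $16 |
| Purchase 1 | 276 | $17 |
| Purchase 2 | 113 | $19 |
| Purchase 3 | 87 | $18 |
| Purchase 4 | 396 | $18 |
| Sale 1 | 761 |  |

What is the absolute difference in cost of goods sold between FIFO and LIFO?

FIFO COGS: 282 @ $16 + 276 @ $17 + 113 @ $19 + 87 @ $18 + 3 @ $18 = $12,971
LIFO COGS: 396 @ $18 + 87 @ $18 + 113 @ $19 + 165 @ $17 = $13,646
Difference = |$12,971 − $13,646| = $675

$675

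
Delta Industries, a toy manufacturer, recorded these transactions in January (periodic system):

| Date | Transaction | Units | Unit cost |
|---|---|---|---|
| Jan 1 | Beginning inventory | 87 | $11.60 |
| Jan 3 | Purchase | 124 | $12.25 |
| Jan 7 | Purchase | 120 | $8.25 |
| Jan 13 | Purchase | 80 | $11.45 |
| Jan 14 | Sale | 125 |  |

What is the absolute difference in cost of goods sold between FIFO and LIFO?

$187.45

FIFO COGS: 87 @ $11.60 + 38 @ $12.25 = $1,474.70
LIFO COGS: 80 @ $11.45 + 45 @ $8.25 = $1,287.25
Difference = |$1,474.70 − $1,287.25| = $187.45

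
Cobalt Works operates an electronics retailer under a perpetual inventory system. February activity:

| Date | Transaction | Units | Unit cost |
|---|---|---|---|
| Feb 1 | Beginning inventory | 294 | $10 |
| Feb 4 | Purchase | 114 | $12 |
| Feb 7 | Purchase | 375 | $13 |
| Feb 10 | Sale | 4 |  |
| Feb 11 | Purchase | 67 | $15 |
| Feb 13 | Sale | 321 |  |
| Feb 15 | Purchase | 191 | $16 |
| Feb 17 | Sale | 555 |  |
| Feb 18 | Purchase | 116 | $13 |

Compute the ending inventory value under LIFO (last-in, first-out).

Feb 10, 4 sold [LIFO — newest first]: 4 @ $13 = $52
Feb 13, 321 sold [LIFO — newest first]: 67 @ $15 + 254 @ $13 = $4,307
Feb 17, 555 sold [LIFO — newest first]: 191 @ $16 + 117 @ $13 + 114 @ $12 + 133 @ $10 = $7,275
Total COGS = $52 + $4,307 + $7,275 = $11,634
Ending inventory: 161 @ $10 + 116 @ $13 = $3,118
Check: goods available $14,752 = COGS $11,634 + ending $3,118

Ending inventory = $3,118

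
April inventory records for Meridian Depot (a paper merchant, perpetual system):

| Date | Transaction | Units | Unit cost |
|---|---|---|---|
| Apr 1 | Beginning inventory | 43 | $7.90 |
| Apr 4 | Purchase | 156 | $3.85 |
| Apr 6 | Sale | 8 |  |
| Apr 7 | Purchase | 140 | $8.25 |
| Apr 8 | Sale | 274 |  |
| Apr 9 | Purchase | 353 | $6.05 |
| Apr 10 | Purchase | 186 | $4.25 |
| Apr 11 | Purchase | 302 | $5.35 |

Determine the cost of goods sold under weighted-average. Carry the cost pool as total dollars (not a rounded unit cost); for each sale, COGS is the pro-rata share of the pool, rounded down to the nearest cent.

COGS = $1,740.98

After Apr 1: 43 on hand, pool $339.70 (≈ $7.9000 each)
After Apr 4: 199 on hand, pool $940.30 (≈ $4.7251 each)
Apr 6, sell 8: 8/199 × $940.30 → $37.80
After Apr 7: 331 on hand, pool $2,057.50 (≈ $6.2160 each)
Apr 8, sell 274: 274/331 × $2,057.50 → $1,703.18
After Apr 9: 410 on hand, pool $2,489.97 (≈ $6.0731 each)
After Apr 10: 596 on hand, pool $3,280.47 (≈ $5.5041 each)
After Apr 11: 898 on hand, pool $4,896.17 (≈ $5.4523 each)
Total COGS = $37.80 + $1,703.18 = $1,740.98
Ending inventory (cost pool remaining) = $4,896.17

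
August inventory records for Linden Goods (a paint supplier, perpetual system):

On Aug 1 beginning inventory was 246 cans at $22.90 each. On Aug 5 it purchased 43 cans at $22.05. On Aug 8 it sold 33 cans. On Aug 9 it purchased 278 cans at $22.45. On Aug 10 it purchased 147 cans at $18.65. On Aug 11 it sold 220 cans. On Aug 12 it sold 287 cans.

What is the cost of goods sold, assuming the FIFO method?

Aug 8, 33 sold [FIFO — oldest first]: 33 @ $22.90 = $755.70
Aug 11, 220 sold [FIFO — oldest first]: 213 @ $22.90 + 7 @ $22.05 = $5,032.05
Aug 12, 287 sold [FIFO — oldest first]: 36 @ $22.05 + 251 @ $22.45 = $6,428.75
Total COGS = $755.70 + $5,032.05 + $6,428.75 = $12,216.50
Ending inventory: 27 @ $22.45 + 147 @ $18.65 = $3,347.70

COGS = $12,216.50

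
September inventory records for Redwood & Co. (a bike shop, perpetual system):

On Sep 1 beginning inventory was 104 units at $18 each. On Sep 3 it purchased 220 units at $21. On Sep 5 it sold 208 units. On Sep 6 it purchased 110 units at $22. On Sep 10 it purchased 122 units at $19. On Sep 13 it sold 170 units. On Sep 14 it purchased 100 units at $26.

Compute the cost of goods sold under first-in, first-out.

Sep 5, 208 sold [FIFO — oldest first]: 104 @ $18 + 104 @ $21 = $4,056
Sep 13, 170 sold [FIFO — oldest first]: 116 @ $21 + 54 @ $22 = $3,624
Total COGS = $4,056 + $3,624 = $7,680
Ending inventory: 56 @ $22 + 122 @ $19 + 100 @ $26 = $6,150

COGS = $7,680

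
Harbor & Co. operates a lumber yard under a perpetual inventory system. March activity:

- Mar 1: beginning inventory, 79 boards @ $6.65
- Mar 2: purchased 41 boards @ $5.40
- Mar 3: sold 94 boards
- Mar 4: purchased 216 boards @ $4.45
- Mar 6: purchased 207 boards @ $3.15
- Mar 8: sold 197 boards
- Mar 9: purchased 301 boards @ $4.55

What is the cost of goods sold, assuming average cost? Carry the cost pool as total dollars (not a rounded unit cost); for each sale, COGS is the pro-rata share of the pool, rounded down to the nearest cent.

After Mar 1: 79 on hand, pool $525.35 (≈ $6.6500 each)
After Mar 2: 120 on hand, pool $746.75 (≈ $6.2229 each)
Mar 3, sell 94: 94/120 × $746.75 → $584.95
After Mar 4: 242 on hand, pool $1,123.00 (≈ $4.6405 each)
After Mar 6: 449 on hand, pool $1,775.05 (≈ $3.9533 each)
Mar 8, sell 197: 197/449 × $1,775.05 → $778.80
After Mar 9: 553 on hand, pool $2,365.80 (≈ $4.2781 each)
Total COGS = $584.95 + $778.80 = $1,363.75
Ending inventory (cost pool remaining) = $2,365.80

COGS = $1,363.75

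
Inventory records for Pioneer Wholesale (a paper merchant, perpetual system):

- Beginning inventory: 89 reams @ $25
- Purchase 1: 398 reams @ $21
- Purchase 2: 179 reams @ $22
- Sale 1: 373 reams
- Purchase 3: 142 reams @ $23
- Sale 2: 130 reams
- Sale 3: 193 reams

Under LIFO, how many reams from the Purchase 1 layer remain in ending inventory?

23

Sale 1 (373) [LIFO — newest first]: 179 @ $22 + 194 @ $21 = $8,012
Sale 2 (130) [LIFO — newest first]: 130 @ $23 = $2,990
Sale 3 (193) [LIFO — newest first]: 12 @ $23 + 181 @ $21 = $4,077
Total COGS = $8,012 + $2,990 + $4,077 = $15,079
Ending inventory: 89 @ $25 + 23 @ $21 = $2,708
Check: goods available $17,787 = COGS $15,079 + ending $2,708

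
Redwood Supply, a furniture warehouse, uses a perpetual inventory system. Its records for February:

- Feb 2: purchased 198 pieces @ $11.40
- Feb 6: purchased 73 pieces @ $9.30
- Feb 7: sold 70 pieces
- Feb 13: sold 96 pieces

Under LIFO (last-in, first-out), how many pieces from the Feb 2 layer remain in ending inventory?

105

Feb 7, 70 sold [LIFO — newest first]: 70 @ $9.30 = $651.00
Feb 13, 96 sold [LIFO — newest first]: 3 @ $9.30 + 93 @ $11.40 = $1,088.10
Total COGS = $651.00 + $1,088.10 = $1,739.10
Ending inventory: 105 @ $11.40 = $1,197.00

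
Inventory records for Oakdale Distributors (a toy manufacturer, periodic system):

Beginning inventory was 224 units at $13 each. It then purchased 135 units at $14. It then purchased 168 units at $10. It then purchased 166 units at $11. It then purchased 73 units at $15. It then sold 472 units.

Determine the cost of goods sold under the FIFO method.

COGS = $5,932

Sale 1 (472) [FIFO — oldest first]: 224 @ $13 + 135 @ $14 + 113 @ $10 = $5,932
Ending inventory: 55 @ $10 + 166 @ $11 + 73 @ $15 = $3,471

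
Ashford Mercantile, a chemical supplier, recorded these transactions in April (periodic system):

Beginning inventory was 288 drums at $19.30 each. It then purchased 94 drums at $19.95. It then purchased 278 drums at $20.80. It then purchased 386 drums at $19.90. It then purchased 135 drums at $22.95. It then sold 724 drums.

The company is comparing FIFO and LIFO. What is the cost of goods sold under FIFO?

FIFO COGS: 288 @ $19.30 + 94 @ $19.95 + 278 @ $20.80 + 64 @ $19.90 = $14,489.70
LIFO COGS: 135 @ $22.95 + 386 @ $19.90 + 203 @ $20.80 = $15,002.05

COGS = $14,489.70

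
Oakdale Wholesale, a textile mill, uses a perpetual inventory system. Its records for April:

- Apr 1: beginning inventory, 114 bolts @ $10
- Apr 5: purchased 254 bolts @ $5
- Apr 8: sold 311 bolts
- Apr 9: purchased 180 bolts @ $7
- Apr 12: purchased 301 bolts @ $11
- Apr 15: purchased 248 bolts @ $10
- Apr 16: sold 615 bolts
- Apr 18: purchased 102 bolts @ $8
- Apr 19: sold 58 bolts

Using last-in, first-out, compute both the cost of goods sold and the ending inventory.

Apr 8, 311 sold [LIFO — newest first]: 254 @ $5 + 57 @ $10 = $1,840
Apr 16, 615 sold [LIFO — newest first]: 248 @ $10 + 301 @ $11 + 66 @ $7 = $6,253
Apr 19, 58 sold [LIFO — newest first]: 58 @ $8 = $464
Total COGS = $1,840 + $6,253 + $464 = $8,557
Ending inventory: 57 @ $10 + 114 @ $7 + 44 @ $8 = $1,720

COGS = $8,557; ending inventory = $1,720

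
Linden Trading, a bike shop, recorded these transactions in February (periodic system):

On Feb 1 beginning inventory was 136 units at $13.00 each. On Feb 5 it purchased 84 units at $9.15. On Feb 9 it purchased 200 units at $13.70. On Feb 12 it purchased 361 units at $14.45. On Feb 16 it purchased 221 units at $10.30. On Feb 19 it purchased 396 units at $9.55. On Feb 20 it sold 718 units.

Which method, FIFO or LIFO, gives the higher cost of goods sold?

FIFO COGS: 136 @ $13.00 + 84 @ $9.15 + 200 @ $13.70 + 298 @ $14.45 = $9,582.70
LIFO COGS: 396 @ $9.55 + 221 @ $10.30 + 101 @ $14.45 = $7,517.55

FIFO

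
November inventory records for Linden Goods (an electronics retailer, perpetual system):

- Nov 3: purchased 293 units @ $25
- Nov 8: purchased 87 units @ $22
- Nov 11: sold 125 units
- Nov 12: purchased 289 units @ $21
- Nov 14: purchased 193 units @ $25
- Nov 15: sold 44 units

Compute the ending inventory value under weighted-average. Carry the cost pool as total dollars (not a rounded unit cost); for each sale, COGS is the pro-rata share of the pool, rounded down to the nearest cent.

Ending inventory = $16,073.34

After Nov 3: 293 on hand, pool $7,325.00 (≈ $25.0000 each)
After Nov 8: 380 on hand, pool $9,239.00 (≈ $24.3132 each)
Nov 11, sell 125: 125/380 × $9,239.00 → $3,039.14
After Nov 12: 544 on hand, pool $12,268.86 (≈ $22.5531 each)
After Nov 14: 737 on hand, pool $17,093.86 (≈ $23.1938 each)
Nov 15, sell 44: 44/737 × $17,093.86 → $1,020.52
Total COGS = $3,039.14 + $1,020.52 = $4,059.66
Ending inventory (cost pool remaining) = $16,073.34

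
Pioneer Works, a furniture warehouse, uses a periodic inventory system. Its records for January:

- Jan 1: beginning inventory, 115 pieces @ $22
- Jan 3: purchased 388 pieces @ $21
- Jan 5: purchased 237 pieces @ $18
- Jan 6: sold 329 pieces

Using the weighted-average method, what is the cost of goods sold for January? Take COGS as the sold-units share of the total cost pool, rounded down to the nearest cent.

Jan 6, sell 329: 329/740 × $14,944.00 → $6,644.02
Ending inventory (cost pool remaining) = $8,299.98

COGS = $6,644.02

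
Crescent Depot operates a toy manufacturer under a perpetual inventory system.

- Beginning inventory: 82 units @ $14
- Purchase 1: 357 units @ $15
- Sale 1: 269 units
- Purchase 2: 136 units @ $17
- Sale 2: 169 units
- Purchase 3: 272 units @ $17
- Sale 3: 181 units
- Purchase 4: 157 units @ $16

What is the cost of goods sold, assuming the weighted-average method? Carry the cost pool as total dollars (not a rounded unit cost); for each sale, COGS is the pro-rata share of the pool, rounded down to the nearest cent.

After Beginning: 82 on hand, pool $1,148.00 (≈ $14.0000 each)
After Purchase 1: 439 on hand, pool $6,503.00 (≈ $14.8132 each)
Sale 1, sell 269: 269/439 × $6,503.00 → $3,984.75
After Purchase 2: 306 on hand, pool $4,830.25 (≈ $15.7851 each)
Sale 2, sell 169: 169/306 × $4,830.25 → $2,667.68
After Purchase 3: 409 on hand, pool $6,786.57 (≈ $16.5931 each)
Sale 3, sell 181: 181/409 × $6,786.57 → $3,003.34
After Purchase 4: 385 on hand, pool $6,295.23 (≈ $16.3512 each)
Total COGS = $3,984.75 + $2,667.68 + $3,003.34 = $9,655.77
Ending inventory (cost pool remaining) = $6,295.23

COGS = $9,655.77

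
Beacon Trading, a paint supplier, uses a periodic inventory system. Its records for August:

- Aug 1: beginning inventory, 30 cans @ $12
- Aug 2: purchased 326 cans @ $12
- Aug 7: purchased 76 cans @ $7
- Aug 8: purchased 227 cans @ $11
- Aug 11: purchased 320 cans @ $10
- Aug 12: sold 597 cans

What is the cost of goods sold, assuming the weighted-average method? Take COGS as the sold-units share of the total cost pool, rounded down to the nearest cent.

Aug 12, sell 597: 597/979 × $10,501.00 → $6,403.57
Ending inventory (cost pool remaining) = $4,097.43

COGS = $6,403.57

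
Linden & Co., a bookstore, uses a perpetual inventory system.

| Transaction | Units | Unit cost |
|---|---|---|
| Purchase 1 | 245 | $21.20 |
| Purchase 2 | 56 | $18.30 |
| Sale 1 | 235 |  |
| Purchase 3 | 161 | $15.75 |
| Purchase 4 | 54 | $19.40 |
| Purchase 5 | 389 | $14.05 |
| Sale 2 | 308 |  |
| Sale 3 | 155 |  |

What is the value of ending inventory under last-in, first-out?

Sale 1 (235) [LIFO — newest first]: 56 @ $18.30 + 179 @ $21.20 = $4,819.60
Sale 2 (308) [LIFO — newest first]: 308 @ $14.05 = $4,327.40
Sale 3 (155) [LIFO — newest first]: 81 @ $14.05 + 54 @ $19.40 + 20 @ $15.75 = $2,500.65
Total COGS = $4,819.60 + $4,327.40 + $2,500.65 = $11,647.65
Ending inventory: 66 @ $21.20 + 141 @ $15.75 = $3,619.95

Ending inventory = $3,619.95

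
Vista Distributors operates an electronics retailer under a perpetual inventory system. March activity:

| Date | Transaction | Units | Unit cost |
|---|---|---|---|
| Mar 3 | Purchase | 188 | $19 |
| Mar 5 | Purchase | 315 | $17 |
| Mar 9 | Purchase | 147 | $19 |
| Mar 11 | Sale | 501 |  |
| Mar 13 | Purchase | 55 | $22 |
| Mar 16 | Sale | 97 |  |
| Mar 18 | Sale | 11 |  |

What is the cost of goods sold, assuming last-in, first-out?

COGS = $11,106

Mar 11, 501 sold [LIFO — newest first]: 147 @ $19 + 315 @ $17 + 39 @ $19 = $8,889
Mar 16, 97 sold [LIFO — newest first]: 55 @ $22 + 42 @ $19 = $2,008
Mar 18, 11 sold [LIFO — newest first]: 11 @ $19 = $209
Total COGS = $8,889 + $2,008 + $209 = $11,106
Ending inventory: 96 @ $19 = $1,824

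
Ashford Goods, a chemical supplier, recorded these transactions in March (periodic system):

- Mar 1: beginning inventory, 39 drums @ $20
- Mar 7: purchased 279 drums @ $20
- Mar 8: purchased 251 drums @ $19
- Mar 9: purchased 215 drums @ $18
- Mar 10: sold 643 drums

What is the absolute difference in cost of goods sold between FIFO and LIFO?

FIFO COGS: 39 @ $20 + 279 @ $20 + 251 @ $19 + 74 @ $18 = $12,461
LIFO COGS: 215 @ $18 + 251 @ $19 + 177 @ $20 = $12,179
Difference = |$12,461 − $12,179| = $282

$282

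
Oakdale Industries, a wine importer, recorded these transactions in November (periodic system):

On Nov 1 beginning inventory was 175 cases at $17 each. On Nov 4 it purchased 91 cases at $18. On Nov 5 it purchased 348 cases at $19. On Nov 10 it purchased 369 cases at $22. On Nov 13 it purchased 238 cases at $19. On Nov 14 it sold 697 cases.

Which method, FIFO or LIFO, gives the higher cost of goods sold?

LIFO

FIFO COGS: 175 @ $17 + 91 @ $18 + 348 @ $19 + 83 @ $22 = $13,051
LIFO COGS: 238 @ $19 + 369 @ $22 + 90 @ $19 = $14,350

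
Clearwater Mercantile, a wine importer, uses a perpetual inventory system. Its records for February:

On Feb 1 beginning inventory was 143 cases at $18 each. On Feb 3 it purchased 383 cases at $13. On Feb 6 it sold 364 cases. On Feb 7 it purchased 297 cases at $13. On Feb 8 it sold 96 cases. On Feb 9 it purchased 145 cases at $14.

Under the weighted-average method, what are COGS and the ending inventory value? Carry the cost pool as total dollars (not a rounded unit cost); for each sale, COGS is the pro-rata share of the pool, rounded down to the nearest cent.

After Feb 1: 143 on hand, pool $2,574.00 (≈ $18.0000 each)
After Feb 3: 526 on hand, pool $7,553.00 (≈ $14.3593 each)
Feb 6, sell 364: 364/526 × $7,553.00 → $5,226.79
After Feb 7: 459 on hand, pool $6,187.21 (≈ $13.4798 each)
Feb 8, sell 96: 96/459 × $6,187.21 → $1,294.05
After Feb 9: 508 on hand, pool $6,923.16 (≈ $13.6283 each)
Total COGS = $5,226.79 + $1,294.05 = $6,520.84
Ending inventory (cost pool remaining) = $6,923.16
Check: goods available $13,444.00 = COGS $6,520.84 + ending $6,923.16

COGS = $6,520.84; ending inventory = $6,923.16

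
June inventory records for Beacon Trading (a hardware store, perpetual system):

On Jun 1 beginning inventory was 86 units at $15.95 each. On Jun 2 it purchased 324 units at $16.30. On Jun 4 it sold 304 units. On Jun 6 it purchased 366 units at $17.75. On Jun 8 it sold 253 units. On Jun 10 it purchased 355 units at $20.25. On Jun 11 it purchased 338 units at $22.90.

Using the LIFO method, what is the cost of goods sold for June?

COGS = $9,445.95

Jun 4, 304 sold [LIFO — newest first]: 304 @ $16.30 = $4,955.20
Jun 8, 253 sold [LIFO — newest first]: 253 @ $17.75 = $4,490.75
Total COGS = $4,955.20 + $4,490.75 = $9,445.95
Ending inventory: 86 @ $15.95 + 20 @ $16.30 + 113 @ $17.75 + 355 @ $20.25 + 338 @ $22.90 = $18,632.40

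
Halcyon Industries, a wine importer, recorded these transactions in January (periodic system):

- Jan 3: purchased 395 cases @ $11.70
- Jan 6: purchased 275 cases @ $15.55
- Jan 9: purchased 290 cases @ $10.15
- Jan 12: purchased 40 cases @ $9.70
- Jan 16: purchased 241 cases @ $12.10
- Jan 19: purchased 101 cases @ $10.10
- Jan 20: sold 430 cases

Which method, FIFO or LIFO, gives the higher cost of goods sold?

FIFO

FIFO COGS: 395 @ $11.70 + 35 @ $15.55 = $5,165.75
LIFO COGS: 101 @ $10.10 + 241 @ $12.10 + 40 @ $9.70 + 48 @ $10.15 = $4,811.40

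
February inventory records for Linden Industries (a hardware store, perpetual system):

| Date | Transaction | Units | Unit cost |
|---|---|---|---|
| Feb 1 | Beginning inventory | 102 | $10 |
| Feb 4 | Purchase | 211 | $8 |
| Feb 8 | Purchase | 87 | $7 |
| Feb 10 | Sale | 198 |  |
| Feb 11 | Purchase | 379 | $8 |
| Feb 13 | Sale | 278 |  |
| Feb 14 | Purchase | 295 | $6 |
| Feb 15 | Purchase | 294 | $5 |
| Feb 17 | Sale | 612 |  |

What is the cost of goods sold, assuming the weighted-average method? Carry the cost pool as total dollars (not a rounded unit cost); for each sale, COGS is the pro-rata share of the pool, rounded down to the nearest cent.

After Feb 1: 102 on hand, pool $1,020.00 (≈ $10.0000 each)
After Feb 4: 313 on hand, pool $2,708.00 (≈ $8.6518 each)
After Feb 8: 400 on hand, pool $3,317.00 (≈ $8.2925 each)
Feb 10, sell 198: 198/400 × $3,317.00 → $1,641.91
After Feb 11: 581 on hand, pool $4,707.09 (≈ $8.1017 each)
Feb 13, sell 278: 278/581 × $4,707.09 → $2,252.27
After Feb 14: 598 on hand, pool $4,224.82 (≈ $7.0649 each)
After Feb 15: 892 on hand, pool $5,694.82 (≈ $6.3843 each)
Feb 17, sell 612: 612/892 × $5,694.82 → $3,907.20
Total COGS = $1,641.91 + $2,252.27 + $3,907.20 = $7,801.38
Ending inventory (cost pool remaining) = $1,787.62

COGS = $7,801.38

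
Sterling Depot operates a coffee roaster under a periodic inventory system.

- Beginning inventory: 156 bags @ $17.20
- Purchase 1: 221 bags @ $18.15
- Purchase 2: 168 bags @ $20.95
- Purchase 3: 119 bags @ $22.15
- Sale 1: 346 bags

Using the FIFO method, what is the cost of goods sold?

COGS = $6,131.70

Sale 1 (346) [FIFO — oldest first]: 156 @ $17.20 + 190 @ $18.15 = $6,131.70
Ending inventory: 31 @ $18.15 + 168 @ $20.95 + 119 @ $22.15 = $6,718.10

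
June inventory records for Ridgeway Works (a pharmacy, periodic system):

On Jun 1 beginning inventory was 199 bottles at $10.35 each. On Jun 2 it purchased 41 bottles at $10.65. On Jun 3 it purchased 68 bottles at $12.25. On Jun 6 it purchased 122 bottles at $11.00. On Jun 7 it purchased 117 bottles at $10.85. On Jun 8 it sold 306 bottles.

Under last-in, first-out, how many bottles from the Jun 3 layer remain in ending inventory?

1

Jun 8, 306 sold [LIFO — newest first]: 117 @ $10.85 + 122 @ $11.00 + 67 @ $12.25 = $3,432.20
Ending inventory: 199 @ $10.35 + 41 @ $10.65 + 1 @ $12.25 = $2,508.55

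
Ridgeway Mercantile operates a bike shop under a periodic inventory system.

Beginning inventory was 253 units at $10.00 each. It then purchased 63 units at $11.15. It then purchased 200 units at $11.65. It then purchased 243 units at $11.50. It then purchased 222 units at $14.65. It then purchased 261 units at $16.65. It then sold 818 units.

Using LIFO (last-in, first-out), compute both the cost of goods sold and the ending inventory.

COGS = $11,464.25; ending inventory = $4,490.65

Sale 1 (818) [LIFO — newest first]: 261 @ $16.65 + 222 @ $14.65 + 243 @ $11.50 + 92 @ $11.65 = $11,464.25
Ending inventory: 253 @ $10.00 + 63 @ $11.15 + 108 @ $11.65 = $4,490.65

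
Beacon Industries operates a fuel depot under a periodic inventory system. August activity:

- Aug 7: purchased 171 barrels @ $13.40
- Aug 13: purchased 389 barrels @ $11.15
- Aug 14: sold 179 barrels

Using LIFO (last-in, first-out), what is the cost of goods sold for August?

Aug 14, 179 sold [LIFO — newest first]: 179 @ $11.15 = $1,995.85
Ending inventory: 171 @ $13.40 + 210 @ $11.15 = $4,632.90
Check: goods available $6,628.75 = COGS $1,995.85 + ending $4,632.90

COGS = $1,995.85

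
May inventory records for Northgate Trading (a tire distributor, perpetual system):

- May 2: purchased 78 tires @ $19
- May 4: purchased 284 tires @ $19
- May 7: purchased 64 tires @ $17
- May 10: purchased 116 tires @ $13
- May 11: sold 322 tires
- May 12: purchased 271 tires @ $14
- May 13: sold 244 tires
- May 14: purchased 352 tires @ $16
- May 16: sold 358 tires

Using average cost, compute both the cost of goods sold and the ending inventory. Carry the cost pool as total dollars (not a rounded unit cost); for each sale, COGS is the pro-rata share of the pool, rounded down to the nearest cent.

COGS = $15,087.81; ending inventory = $3,812.19

After May 2: 78 on hand, pool $1,482.00 (≈ $19.0000 each)
After May 4: 362 on hand, pool $6,878.00 (≈ $19.0000 each)
After May 7: 426 on hand, pool $7,966.00 (≈ $18.6995 each)
After May 10: 542 on hand, pool $9,474.00 (≈ $17.4797 each)
May 11, sell 322: 322/542 × $9,474.00 → $5,628.46
After May 12: 491 on hand, pool $7,639.54 (≈ $15.5591 each)
May 13, sell 244: 244/491 × $7,639.54 → $3,796.43
After May 14: 599 on hand, pool $9,475.11 (≈ $15.8182 each)
May 16, sell 358: 358/599 × $9,475.11 → $5,662.92
Total COGS = $5,628.46 + $3,796.43 + $5,662.92 = $15,087.81
Ending inventory (cost pool remaining) = $3,812.19
Check: goods available $18,900.00 = COGS $15,087.81 + ending $3,812.19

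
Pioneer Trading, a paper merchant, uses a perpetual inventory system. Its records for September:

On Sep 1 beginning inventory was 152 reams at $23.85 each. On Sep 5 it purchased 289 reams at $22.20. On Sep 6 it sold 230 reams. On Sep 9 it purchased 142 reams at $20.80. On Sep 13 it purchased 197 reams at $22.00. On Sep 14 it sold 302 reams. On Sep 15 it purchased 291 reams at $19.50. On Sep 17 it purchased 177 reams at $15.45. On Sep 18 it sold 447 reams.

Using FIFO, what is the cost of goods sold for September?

Sep 6, 230 sold [FIFO — oldest first]: 152 @ $23.85 + 78 @ $22.20 = $5,356.80
Sep 14, 302 sold [FIFO — oldest first]: 211 @ $22.20 + 91 @ $20.80 = $6,577.00
Sep 18, 447 sold [FIFO — oldest first]: 51 @ $20.80 + 197 @ $22.00 + 199 @ $19.50 = $9,275.30
Total COGS = $5,356.80 + $6,577.00 + $9,275.30 = $21,209.10
Ending inventory: 92 @ $19.50 + 177 @ $15.45 = $4,528.65

COGS = $21,209.10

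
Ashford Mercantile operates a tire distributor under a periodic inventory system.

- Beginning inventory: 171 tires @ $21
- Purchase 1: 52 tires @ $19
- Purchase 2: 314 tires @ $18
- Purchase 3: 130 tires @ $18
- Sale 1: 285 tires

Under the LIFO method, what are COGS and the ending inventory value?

COGS = $5,130; ending inventory = $7,441

Sale 1 (285) [LIFO — newest first]: 130 @ $18 + 155 @ $18 = $5,130
Ending inventory: 171 @ $21 + 52 @ $19 + 159 @ $18 = $7,441
Check: goods available $12,571 = COGS $5,130 + ending $7,441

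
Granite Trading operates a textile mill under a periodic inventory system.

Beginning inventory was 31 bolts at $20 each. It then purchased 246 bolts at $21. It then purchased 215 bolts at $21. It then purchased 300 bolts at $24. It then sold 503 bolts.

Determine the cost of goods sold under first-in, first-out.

Sale 1 (503) [FIFO — oldest first]: 31 @ $20 + 246 @ $21 + 215 @ $21 + 11 @ $24 = $10,565
Ending inventory: 289 @ $24 = $6,936

COGS = $10,565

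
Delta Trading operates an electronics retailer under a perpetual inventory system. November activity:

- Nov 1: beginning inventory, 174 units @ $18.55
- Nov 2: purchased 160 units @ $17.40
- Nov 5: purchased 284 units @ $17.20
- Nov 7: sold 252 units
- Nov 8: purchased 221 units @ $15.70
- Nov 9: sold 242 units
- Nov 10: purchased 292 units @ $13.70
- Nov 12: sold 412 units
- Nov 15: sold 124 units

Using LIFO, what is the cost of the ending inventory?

Nov 7, 252 sold [LIFO — newest first]: 252 @ $17.20 = $4,334.40
Nov 9, 242 sold [LIFO — newest first]: 221 @ $15.70 + 21 @ $17.20 = $3,830.90
Nov 12, 412 sold [LIFO — newest first]: 292 @ $13.70 + 11 @ $17.20 + 109 @ $17.40 = $6,086.20
Nov 15, 124 sold [LIFO — newest first]: 51 @ $17.40 + 73 @ $18.55 = $2,241.55
Total COGS = $4,334.40 + $3,830.90 + $6,086.20 + $2,241.55 = $16,493.05
Ending inventory: 101 @ $18.55 = $1,873.55
Check: goods available $18,366.60 = COGS $16,493.05 + ending $1,873.55

Ending inventory = $1,873.55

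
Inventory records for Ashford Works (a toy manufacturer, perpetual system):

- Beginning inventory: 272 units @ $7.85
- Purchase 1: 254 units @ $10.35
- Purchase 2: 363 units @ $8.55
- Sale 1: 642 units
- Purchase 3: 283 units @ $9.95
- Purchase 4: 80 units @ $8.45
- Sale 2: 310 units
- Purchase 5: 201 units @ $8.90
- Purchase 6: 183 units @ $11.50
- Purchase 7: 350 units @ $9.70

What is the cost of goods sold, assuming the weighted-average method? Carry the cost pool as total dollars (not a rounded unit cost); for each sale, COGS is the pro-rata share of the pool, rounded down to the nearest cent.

After Beginning: 272 on hand, pool $2,135.20 (≈ $7.8500 each)
After Purchase 1: 526 on hand, pool $4,764.10 (≈ $9.0572 each)
After Purchase 2: 889 on hand, pool $7,867.75 (≈ $8.8501 each)
Sale 1, sell 642: 642/889 × $7,867.75 → $5,681.77
After Purchase 3: 530 on hand, pool $5,001.83 (≈ $9.4374 each)
After Purchase 4: 610 on hand, pool $5,677.83 (≈ $9.3079 each)
Sale 2, sell 310: 310/610 × $5,677.83 → $2,885.45
After Purchase 5: 501 on hand, pool $4,581.28 (≈ $9.1443 each)
After Purchase 6: 684 on hand, pool $6,685.78 (≈ $9.7745 each)
After Purchase 7: 1034 on hand, pool $10,080.78 (≈ $9.7493 each)
Total COGS = $5,681.77 + $2,885.45 = $8,567.22
Ending inventory (cost pool remaining) = $10,080.78
Check: goods available $18,648.00 = COGS $8,567.22 + ending $10,080.78

COGS = $8,567.22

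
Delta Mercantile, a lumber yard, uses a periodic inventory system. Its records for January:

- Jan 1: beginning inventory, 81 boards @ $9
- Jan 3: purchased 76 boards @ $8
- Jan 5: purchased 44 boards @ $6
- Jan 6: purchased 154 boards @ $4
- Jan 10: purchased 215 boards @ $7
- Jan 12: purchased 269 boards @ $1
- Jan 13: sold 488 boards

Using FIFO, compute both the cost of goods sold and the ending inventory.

Jan 13, 488 sold [FIFO — oldest first]: 81 @ $9 + 76 @ $8 + 44 @ $6 + 154 @ $4 + 133 @ $7 = $3,148
Ending inventory: 82 @ $7 + 269 @ $1 = $843
Check: goods available $3,991 = COGS $3,148 + ending $843

COGS = $3,148; ending inventory = $843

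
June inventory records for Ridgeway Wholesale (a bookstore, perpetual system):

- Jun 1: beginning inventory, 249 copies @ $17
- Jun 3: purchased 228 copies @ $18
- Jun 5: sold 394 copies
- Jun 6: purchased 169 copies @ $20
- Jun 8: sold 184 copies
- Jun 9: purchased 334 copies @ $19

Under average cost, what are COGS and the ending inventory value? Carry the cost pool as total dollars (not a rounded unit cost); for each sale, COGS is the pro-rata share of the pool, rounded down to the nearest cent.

After Jun 1: 249 on hand, pool $4,233.00 (≈ $17.0000 each)
After Jun 3: 477 on hand, pool $8,337.00 (≈ $17.4780 each)
Jun 5, sell 394: 394/477 × $8,337.00 → $6,886.32
After Jun 6: 252 on hand, pool $4,830.68 (≈ $19.1694 each)
Jun 8, sell 184: 184/252 × $4,830.68 → $3,527.16
After Jun 9: 402 on hand, pool $7,649.52 (≈ $19.0287 each)
Total COGS = $6,886.32 + $3,527.16 = $10,413.48
Ending inventory (cost pool remaining) = $7,649.52
Check: goods available $18,063.00 = COGS $10,413.48 + ending $7,649.52

COGS = $10,413.48; ending inventory = $7,649.52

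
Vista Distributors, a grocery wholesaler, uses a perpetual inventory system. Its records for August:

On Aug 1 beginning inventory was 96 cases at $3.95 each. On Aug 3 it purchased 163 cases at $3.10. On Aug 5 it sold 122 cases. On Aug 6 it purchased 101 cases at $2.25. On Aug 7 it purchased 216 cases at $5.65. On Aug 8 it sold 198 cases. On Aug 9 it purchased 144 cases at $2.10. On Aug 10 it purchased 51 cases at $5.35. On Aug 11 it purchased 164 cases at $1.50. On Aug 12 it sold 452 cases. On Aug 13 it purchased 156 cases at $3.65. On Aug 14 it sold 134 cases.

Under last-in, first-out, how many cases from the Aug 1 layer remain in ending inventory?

Aug 5, 122 sold [LIFO — newest first]: 122 @ $3.10 = $378.20
Aug 8, 198 sold [LIFO — newest first]: 198 @ $5.65 = $1,118.70
Aug 12, 452 sold [LIFO — newest first]: 164 @ $1.50 + 51 @ $5.35 + 144 @ $2.10 + 18 @ $5.65 + 75 @ $2.25 = $1,091.70
Aug 14, 134 sold [LIFO — newest first]: 134 @ $3.65 = $489.10
Total COGS = $378.20 + $1,118.70 + $1,091.70 + $489.10 = $3,077.70
Ending inventory: 96 @ $3.95 + 41 @ $3.10 + 26 @ $2.25 + 22 @ $3.65 = $645.10

96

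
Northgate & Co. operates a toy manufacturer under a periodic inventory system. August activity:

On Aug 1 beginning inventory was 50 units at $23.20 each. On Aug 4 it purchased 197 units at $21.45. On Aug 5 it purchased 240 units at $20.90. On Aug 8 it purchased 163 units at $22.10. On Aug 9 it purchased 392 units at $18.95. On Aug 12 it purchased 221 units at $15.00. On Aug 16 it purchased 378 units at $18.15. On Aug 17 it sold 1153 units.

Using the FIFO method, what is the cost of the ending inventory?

Aug 17, 1153 sold [FIFO — oldest first]: 50 @ $23.20 + 197 @ $21.45 + 240 @ $20.90 + 163 @ $22.10 + 392 @ $18.95 + 111 @ $15.00 = $23,097.35
Ending inventory: 110 @ $15.00 + 378 @ $18.15 = $8,510.70

Ending inventory = $8,510.70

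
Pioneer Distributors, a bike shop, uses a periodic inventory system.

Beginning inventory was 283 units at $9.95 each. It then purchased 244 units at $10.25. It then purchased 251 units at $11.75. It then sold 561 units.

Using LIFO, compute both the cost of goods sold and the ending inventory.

COGS = $6,106.95; ending inventory = $2,159.15

Sale 1 (561) [LIFO — newest first]: 251 @ $11.75 + 244 @ $10.25 + 66 @ $9.95 = $6,106.95
Ending inventory: 217 @ $9.95 = $2,159.15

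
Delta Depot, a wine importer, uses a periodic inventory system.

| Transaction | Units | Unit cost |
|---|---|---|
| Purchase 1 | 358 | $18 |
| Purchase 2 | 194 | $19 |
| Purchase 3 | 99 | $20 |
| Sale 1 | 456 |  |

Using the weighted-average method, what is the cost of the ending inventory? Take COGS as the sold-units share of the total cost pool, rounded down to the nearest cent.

Ending inventory = $3,627.42

Sale 1, sell 456: 456/651 × $12,110.00 → $8,482.58
Ending inventory (cost pool remaining) = $3,627.42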